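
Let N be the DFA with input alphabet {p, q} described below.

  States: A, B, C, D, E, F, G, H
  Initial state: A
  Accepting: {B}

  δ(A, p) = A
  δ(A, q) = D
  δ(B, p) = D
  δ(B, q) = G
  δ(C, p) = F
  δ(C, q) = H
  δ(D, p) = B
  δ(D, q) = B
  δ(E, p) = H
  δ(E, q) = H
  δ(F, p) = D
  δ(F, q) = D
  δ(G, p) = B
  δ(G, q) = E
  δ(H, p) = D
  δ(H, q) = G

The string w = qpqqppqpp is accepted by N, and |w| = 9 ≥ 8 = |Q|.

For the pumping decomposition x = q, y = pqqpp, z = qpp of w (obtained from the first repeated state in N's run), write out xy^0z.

xy⁰z = xz = q·qpp = qqpp.
Reading y = pqqpp takes N from D back to D, so after x the machine is still in D, and z then leads to the accepting state B. Hence qqpp ∈ L(N).

qqpp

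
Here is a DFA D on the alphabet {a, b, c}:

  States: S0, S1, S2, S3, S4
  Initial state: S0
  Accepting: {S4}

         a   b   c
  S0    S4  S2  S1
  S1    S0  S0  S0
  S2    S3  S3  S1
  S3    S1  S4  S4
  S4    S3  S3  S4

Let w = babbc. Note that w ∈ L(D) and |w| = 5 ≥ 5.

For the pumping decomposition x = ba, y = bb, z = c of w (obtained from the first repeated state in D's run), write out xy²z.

xy^2z = ba·bb·bb·c = babbbbc.
Reading y = bb takes D from S3 back to S3, so after x·y·y the machine is still in S3, and z then leads to the accepting state S4. Hence babbbbc ∈ L(D).

babbbbc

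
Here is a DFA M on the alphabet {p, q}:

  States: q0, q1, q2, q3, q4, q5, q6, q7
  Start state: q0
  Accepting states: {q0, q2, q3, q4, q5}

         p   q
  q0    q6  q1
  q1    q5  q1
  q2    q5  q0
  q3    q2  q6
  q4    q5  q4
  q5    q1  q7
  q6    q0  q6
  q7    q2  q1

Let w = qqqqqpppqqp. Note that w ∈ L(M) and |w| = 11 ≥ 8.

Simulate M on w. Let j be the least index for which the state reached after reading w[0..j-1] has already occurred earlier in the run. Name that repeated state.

State sequence: q0 -q-> q1 -q-> q1 -q-> q1 -q-> q1 -q-> q1 -p-> q5 -p-> q1 -p-> q5 -q-> q7 -q-> q1 -p-> q5
First repeat at step 2: q1 was already visited.

The earliest repeat is at step j = 2: M is in q1, which it already visited at step i = 1.
Pumping length from the standard proof: p = 8 (the number of states). The repeated state found above gives |xy| = j ≤ 8 and |y| = j − i ≥ 1.

q1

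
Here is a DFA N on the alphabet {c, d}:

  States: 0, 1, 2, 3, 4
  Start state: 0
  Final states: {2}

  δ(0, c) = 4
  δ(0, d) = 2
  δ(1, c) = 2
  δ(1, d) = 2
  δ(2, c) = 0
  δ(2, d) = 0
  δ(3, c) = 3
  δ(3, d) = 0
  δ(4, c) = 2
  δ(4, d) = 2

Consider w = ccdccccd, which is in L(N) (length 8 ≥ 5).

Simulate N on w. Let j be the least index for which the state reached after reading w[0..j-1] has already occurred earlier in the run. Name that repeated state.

State sequence: 0 -c-> 4 -c-> 2 -d-> 0 -c-> 4 -c-> 2 -c-> 0 -c-> 4 -d-> 2
First repeat at step 3: 0 was already visited.

The earliest repeat is at step j = 3: N is in 0, which it already visited at step i = 0.
Pumping length from the standard proof: p = 5 (the number of states). The repeated state found above gives |xy| = j ≤ 5 and |y| = j − i ≥ 1.

0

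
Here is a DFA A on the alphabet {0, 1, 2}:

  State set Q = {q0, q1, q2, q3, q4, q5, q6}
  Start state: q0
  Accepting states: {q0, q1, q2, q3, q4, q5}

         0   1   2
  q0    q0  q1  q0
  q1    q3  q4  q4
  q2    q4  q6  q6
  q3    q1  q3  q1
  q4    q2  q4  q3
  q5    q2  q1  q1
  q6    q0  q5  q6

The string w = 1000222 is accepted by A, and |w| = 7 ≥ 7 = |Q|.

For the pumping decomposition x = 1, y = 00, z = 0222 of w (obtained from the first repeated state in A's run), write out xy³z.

10000000222

xy^3z = 1·00·00·00·0222 = 10000000222.
Reading y = 00 takes A from q1 back to q1, so after x·y·y·y the machine is still in q1, and z then leads to the accepting state q3. Hence 10000000222 ∈ L(A).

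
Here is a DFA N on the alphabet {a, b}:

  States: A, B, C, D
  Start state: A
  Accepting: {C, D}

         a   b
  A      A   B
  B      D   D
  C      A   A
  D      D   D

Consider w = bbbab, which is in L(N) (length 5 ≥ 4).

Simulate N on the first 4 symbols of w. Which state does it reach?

D

State sequence: A -b-> B -b-> D -b-> D -a-> D

After reading 4 characters, N is in state D.
(This kind of state-tracing is the core of the pumping-lemma construction: with 4 states, pigeonhole forces a repeat within the first 4 steps.)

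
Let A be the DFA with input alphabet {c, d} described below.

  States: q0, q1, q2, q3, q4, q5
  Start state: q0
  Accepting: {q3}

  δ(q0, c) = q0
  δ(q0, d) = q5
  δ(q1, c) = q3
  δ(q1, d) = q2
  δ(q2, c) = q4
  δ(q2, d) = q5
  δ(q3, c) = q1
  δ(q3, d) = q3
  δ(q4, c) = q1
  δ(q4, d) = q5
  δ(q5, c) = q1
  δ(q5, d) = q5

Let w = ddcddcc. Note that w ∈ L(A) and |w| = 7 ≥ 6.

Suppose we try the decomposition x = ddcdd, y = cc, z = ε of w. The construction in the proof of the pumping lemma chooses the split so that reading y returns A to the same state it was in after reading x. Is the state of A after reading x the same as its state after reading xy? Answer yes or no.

no

State sequence: q0 -d-> q5 -d-> q5 -c-> q1 -d-> q2 -d-> q5 -c-> q1 -c-> q3

After x (step 5): q5. After xy (step 7): q3.
They differ (q5 ≠ q3), so y is not a cycle from the state after x; this split is not the one the pumping-lemma construction produces, and pumping y need not keep the string in L(A).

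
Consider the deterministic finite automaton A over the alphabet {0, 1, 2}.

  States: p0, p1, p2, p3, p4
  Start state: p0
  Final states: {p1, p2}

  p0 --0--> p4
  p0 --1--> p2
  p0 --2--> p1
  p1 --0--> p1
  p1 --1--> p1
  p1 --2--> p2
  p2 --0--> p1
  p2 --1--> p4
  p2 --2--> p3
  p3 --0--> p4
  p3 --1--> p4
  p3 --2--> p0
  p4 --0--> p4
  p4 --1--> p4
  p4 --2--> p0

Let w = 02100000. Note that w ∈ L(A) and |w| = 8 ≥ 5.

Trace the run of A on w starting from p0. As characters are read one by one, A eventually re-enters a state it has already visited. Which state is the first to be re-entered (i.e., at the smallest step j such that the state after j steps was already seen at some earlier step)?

p0

Run of A on w = 0 2 1 0 0 0 0 0:
  step 0: p0  (start)
  step 1: p4  (read 0: p0→p4)
  step 2: p0  (read 2: p4→p0)   ← first repeat (p0 seen earlier)
  step 3: p2  (read 1: p0→p2)
  step 4: p1  (read 0: p2→p1)
  step 5: p1  (read 0: p1→p1)
  step 6: p1  (read 0: p1→p1)
  step 7: p1  (read 0: p1→p1)
  step 8: p1  (read 0: p1→p1)

The earliest repeat is at step j = 2: A is in p0, which it already visited at step i = 0.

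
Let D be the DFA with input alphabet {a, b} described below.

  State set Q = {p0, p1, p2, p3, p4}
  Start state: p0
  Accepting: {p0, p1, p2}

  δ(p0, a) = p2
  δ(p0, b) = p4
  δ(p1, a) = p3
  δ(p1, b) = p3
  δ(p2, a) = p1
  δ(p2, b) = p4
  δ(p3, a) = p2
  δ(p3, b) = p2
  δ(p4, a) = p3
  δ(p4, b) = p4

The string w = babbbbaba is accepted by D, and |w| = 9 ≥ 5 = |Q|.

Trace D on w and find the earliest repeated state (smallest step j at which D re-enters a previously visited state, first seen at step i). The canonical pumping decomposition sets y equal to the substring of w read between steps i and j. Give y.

State sequence: p0 -b-> p4 -a-> p3 -b-> p2 -b-> p4 -b-> p4 -b-> p4 -a-> p3 -b-> p2 -a-> p1
First repeat at step 4: p4 was already visited.

So i = 1, j = 4, giving x = w[0:1] = b, y = w[1:4] = abb, z = w[4:9] = bbaba.
Check: |xy| = 4 ≤ 5 and |y| = 3 ≥ 1. Reading y takes D from p4 back to p4, so every xyⁱz is accepted.

abb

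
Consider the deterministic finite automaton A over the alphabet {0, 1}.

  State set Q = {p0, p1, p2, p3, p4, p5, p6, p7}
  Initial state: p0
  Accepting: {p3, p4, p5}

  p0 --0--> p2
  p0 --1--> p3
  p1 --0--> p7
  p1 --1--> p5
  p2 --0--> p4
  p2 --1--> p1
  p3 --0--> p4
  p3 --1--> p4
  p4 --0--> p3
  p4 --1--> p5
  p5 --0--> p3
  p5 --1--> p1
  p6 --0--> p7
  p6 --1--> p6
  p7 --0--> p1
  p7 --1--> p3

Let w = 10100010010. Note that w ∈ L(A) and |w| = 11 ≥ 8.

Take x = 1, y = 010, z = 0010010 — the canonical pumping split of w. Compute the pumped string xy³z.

10100100100010010

xy^3z = 1·010·010·010·0010010 = 10100100100010010.
Reading y = 010 takes A from p3 back to p3, so after x·y·y·y the machine is still in p3, and z then leads to the accepting state p3. Hence 10100100100010010 ∈ L(A).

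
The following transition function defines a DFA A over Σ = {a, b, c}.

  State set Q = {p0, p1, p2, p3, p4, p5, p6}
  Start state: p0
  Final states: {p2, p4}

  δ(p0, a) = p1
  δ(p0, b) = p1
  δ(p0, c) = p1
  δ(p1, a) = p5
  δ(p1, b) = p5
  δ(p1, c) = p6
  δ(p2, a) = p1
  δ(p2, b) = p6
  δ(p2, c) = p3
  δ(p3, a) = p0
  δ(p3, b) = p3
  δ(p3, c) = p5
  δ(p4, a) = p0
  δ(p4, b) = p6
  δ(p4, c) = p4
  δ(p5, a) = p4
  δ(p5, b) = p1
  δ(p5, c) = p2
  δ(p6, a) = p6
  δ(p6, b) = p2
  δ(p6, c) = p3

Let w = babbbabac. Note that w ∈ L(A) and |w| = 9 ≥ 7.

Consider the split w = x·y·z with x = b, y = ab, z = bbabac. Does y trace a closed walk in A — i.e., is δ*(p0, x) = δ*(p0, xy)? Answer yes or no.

yes

State sequence: p0 -b-> p1 -a-> p5 -b-> p1

After x (step 1): p1. After xy (step 3): p1.
They match, so y = ab drives A around a cycle from p1 back to itself; pumping y any number of times keeps A in p1 before reading z, and xyⁱz ∈ L(A) for every i ≥ 0.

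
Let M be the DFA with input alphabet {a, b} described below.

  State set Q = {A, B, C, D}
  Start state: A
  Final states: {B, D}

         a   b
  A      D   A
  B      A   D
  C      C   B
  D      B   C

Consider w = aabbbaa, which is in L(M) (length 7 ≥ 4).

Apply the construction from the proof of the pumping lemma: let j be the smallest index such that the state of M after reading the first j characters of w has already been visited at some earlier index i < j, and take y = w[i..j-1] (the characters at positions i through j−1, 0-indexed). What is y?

State sequence: A -a-> D -a-> B -b-> D -b-> C -b-> B -a-> A -a-> D
First repeat at step 3: D was already visited.

So i = 1, j = 3, giving x = w[0:1] = a, y = w[1:3] = ab, z = w[3:7] = bbaa.
Check: |xy| = 3 ≤ 4 and |y| = 2 ≥ 1. Reading y takes M from D back to D, so every xyⁱz is accepted.

ab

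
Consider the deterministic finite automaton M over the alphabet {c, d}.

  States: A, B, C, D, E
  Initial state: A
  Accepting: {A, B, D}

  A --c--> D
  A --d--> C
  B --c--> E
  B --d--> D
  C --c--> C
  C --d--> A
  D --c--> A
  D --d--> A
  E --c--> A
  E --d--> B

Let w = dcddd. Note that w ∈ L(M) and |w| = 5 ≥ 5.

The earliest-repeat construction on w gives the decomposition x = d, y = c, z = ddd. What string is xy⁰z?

xy⁰z = xz = d·ddd = dddd.
Reading y = c takes M from C back to C, so after x the machine is still in C, and z then leads to the accepting state A. Hence dddd ∈ L(M).

dddd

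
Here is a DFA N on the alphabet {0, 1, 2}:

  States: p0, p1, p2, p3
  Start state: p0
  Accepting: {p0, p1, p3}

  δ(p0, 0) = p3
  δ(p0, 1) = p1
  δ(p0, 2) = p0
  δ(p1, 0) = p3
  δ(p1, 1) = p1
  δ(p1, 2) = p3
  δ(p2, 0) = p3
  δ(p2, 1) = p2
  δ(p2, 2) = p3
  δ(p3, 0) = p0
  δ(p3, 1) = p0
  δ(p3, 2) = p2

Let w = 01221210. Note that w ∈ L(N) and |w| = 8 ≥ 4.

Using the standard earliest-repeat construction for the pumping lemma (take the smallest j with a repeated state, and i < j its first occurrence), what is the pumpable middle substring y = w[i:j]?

01

Run of N on w = 0 1 2 2 1 2 1 0:
  step 0: p0  (start)
  step 1: p3  (read 0: p0→p3)
  step 2: p0  (read 1: p3→p0)   ← first repeat (p0 seen earlier)
  step 3: p0  (read 2: p0→p0)
  step 4: p0  (read 2: p0→p0)
  step 5: p1  (read 1: p0→p1)
  step 6: p3  (read 2: p1→p3)
  step 7: p0  (read 1: p3→p0)
  step 8: p3  (read 0: p0→p3)

So i = 0, j = 2, giving x = w[0:0] = ε, y = w[0:2] = 01, z = w[2:8] = 221210.
Check: |xy| = 2 ≤ 4 and |y| = 2 ≥ 1. Reading y takes N from p0 back to p0, so every xyⁱz is accepted.
Since N has 4 states, any run of length ≥ 4 visits 4+1 states, so by pigeonhole some state repeats within the first 4 steps — that repeat gives the pumpable loop.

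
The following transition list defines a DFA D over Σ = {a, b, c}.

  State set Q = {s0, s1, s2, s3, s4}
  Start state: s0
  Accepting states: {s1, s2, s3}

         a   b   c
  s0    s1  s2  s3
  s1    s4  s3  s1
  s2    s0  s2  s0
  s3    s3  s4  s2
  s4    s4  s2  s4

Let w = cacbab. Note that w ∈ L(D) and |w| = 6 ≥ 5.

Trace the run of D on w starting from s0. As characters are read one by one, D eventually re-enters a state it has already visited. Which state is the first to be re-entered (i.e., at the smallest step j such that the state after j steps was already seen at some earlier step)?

s3

State sequence: s0 -c-> s3 -a-> s3 -c-> s2 -b-> s2 -a-> s0 -b-> s2
First repeat at step 2: s3 was already visited.

The earliest repeat is at step j = 2: D is in s3, which it already visited at step i = 1.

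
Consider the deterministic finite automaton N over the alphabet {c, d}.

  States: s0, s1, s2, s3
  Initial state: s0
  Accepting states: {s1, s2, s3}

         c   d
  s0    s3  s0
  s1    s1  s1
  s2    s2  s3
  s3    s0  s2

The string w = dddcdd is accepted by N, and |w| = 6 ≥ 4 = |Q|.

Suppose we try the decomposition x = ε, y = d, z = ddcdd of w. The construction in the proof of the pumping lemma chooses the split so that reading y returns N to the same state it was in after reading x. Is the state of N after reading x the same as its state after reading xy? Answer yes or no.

yes

Run of N on the first 1 characters of w = d:
  step 0: s0  (start)
  step 1: s0  (read d: s0→s0)

After x (step 0): s0. After xy (step 1): s0.
They match, so y = d drives N around a cycle from s0 back to itself; pumping y any number of times keeps N in s0 before reading z, and xyⁱz ∈ L(N) for every i ≥ 0.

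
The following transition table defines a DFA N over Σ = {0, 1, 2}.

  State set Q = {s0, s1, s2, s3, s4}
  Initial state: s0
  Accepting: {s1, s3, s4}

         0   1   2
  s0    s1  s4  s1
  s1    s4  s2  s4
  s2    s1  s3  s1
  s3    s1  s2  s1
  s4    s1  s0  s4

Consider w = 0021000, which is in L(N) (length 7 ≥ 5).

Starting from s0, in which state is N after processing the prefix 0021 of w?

s0

State sequence: s0 -0-> s1 -0-> s4 -2-> s4 -1-> s0

After reading 4 characters, N is in state s0.
(This kind of state-tracing is the core of the pumping-lemma construction: with 5 states, pigeonhole forces a repeat within the first 5 steps.)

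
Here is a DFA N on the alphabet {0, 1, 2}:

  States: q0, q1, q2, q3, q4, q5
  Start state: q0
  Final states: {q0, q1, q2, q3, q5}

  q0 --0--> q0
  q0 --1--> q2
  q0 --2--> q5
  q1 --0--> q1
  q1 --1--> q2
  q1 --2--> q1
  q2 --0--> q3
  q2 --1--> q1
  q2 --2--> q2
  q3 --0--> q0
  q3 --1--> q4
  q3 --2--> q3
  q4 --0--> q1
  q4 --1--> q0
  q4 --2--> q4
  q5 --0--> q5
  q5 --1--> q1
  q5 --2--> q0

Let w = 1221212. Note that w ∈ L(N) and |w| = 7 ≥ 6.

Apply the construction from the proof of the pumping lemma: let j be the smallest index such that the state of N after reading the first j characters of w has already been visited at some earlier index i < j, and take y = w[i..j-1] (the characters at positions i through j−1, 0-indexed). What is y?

2

Run of N on w = 1 2 2 1 2 1 2:
  step 0: q0  (start)
  step 1: q2  (read 1: q0→q2)
  step 2: q2  (read 2: q2→q2)   ← first repeat (q2 seen earlier)
  step 3: q2  (read 2: q2→q2)
  step 4: q1  (read 1: q2→q1)
  step 5: q1  (read 2: q1→q1)
  step 6: q2  (read 1: q1→q2)
  step 7: q2  (read 2: q2→q2)

So i = 1, j = 2, giving x = w[0:1] = 1, y = w[1:2] = 2, z = w[2:7] = 21212.
Check: |xy| = 2 ≤ 6 and |y| = 1 ≥ 1. Reading y takes N from q2 back to q2, so every xyⁱz is accepted.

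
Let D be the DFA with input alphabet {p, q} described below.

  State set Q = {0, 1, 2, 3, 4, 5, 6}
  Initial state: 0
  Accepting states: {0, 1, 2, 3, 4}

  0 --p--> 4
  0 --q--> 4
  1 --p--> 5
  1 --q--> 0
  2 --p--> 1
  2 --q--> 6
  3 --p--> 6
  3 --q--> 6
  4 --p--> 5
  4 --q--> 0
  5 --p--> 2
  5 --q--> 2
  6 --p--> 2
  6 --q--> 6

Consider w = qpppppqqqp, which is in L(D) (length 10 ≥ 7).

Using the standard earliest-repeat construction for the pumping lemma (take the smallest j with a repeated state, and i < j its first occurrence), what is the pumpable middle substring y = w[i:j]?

ppp

Run of D on w = q p p p p p q q q p:
  step 0: 0  (start)
  step 1: 4  (read q: 0→4)
  step 2: 5  (read p: 4→5)
  step 3: 2  (read p: 5→2)
  step 4: 1  (read p: 2→1)
  step 5: 5  (read p: 1→5)   ← first repeat (5 seen earlier)
  step 6: 2  (read p: 5→2)
  step 7: 6  (read q: 2→6)
  step 8: 6  (read q: 6→6)
  step 9: 6  (read q: 6→6)
  step 10: 2  (read p: 6→2)

So i = 2, j = 5, giving x = w[0:2] = qp, y = w[2:5] = ppp, z = w[5:10] = pqqqp.
Check: |xy| = 5 ≤ 7 and |y| = 3 ≥ 1. Reading y takes D from 5 back to 5, so every xyⁱz is accepted.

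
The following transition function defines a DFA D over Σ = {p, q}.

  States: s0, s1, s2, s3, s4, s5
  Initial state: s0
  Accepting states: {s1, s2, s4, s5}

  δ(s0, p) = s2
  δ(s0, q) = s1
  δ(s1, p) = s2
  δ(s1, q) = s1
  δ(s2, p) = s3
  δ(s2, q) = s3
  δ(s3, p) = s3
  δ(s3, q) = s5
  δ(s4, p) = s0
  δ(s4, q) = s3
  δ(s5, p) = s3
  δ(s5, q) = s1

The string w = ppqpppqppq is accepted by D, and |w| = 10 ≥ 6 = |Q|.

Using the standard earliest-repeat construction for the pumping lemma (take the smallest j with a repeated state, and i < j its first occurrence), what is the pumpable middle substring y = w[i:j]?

Run of D on w = p p q p p p q p p q:
  step 0: s0  (start)
  step 1: s2  (read p: s0→s2)
  step 2: s3  (read p: s2→s3)
  step 3: s5  (read q: s3→s5)
  step 4: s3  (read p: s5→s3)   ← first repeat (s3 seen earlier)
  step 5: s3  (read p: s3→s3)
  step 6: s3  (read p: s3→s3)
  step 7: s5  (read q: s3→s5)
  step 8: s3  (read p: s5→s3)
  step 9: s3  (read p: s3→s3)
  step 10: s5  (read q: s3→s5)

So i = 2, j = 4, giving x = w[0:2] = pp, y = w[2:4] = qp, z = w[4:10] = ppqppq.
Check: |xy| = 4 ≤ 6 and |y| = 2 ≥ 1. Reading y takes D from s3 back to s3, so every xyⁱz is accepted.
With |Q| = 6, pigeonhole forces a state repeat no later than step 6; the substring read between the first and second visits to that state can be pumped.

qp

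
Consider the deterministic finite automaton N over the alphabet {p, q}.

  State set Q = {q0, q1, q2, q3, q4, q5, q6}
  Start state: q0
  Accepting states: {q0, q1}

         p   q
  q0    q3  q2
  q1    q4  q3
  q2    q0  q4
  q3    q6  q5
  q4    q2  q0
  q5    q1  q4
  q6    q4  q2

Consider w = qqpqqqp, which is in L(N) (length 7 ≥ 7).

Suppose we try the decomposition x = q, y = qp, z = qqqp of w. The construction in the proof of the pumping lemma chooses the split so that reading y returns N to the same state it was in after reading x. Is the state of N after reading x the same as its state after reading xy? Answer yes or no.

Run of N on the first 3 characters of w = q q p:
  step 0: q0  (start)
  step 1: q2  (read q: q0→q2)
  step 2: q4  (read q: q2→q4)
  step 3: q2  (read p: q4→q2)

After x (step 1): q2. After xy (step 3): q2.
They match, so y = qp drives N around a cycle from q2 back to itself; pumping y any number of times keeps N in q2 before reading z, and xyⁱz ∈ L(N) for every i ≥ 0.

yes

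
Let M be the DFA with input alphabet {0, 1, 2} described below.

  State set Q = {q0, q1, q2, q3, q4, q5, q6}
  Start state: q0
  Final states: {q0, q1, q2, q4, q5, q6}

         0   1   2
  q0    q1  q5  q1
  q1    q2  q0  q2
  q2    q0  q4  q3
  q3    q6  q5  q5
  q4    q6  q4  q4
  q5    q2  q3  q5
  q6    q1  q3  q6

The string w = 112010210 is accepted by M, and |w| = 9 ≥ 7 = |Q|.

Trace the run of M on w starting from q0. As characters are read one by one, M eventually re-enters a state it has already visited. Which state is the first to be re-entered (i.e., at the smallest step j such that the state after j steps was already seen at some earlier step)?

q5

Run of M on w = 1 1 2 0 1 0 2 1 0:
  step 0: q0  (start)
  step 1: q5  (read 1: q0→q5)
  step 2: q3  (read 1: q5→q3)
  step 3: q5  (read 2: q3→q5)   ← first repeat (q5 seen earlier)
  step 4: q2  (read 0: q5→q2)
  step 5: q4  (read 1: q2→q4)
  step 6: q6  (read 0: q4→q6)
  step 7: q6  (read 2: q6→q6)
  step 8: q3  (read 1: q6→q3)
  step 9: q6  (read 0: q3→q6)

The earliest repeat is at step j = 3: M is in q5, which it already visited at step i = 1.
Since M has 7 states, any run of length ≥ 7 visits 7+1 states, so by pigeonhole some state repeats within the first 7 steps — that repeat gives the pumpable loop.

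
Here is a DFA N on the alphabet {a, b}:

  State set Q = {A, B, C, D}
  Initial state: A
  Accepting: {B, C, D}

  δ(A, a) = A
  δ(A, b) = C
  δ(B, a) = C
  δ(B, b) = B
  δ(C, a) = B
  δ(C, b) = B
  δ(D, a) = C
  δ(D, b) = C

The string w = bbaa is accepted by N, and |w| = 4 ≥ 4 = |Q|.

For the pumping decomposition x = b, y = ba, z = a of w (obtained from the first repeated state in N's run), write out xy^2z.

xy^2z = b·ba·ba·a = bbabaa.
Reading y = ba takes N from C back to C, so after x·y·y the machine is still in C, and z then leads to the accepting state B. Hence bbabaa ∈ L(N).

bbabaa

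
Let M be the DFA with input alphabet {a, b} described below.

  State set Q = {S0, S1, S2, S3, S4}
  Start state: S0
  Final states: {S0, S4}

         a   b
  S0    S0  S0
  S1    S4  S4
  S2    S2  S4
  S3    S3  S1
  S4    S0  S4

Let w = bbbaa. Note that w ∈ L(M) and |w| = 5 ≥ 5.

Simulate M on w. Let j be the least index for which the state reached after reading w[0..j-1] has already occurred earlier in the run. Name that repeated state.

Run of M on w = b b b a a:
  step 0: S0  (start)
  step 1: S0  (read b: S0→S0)   ← first repeat (S0 seen earlier)
  step 2: S0  (read b: S0→S0)
  step 3: S0  (read b: S0→S0)
  step 4: S0  (read a: S0→S0)
  step 5: S0  (read a: S0→S0)

The earliest repeat is at step j = 1: M is in S0, which it already visited at step i = 0.
Pumping length from the standard proof: p = 5 (the number of states). The repeated state found above gives |xy| = j ≤ 5 and |y| = j − i ≥ 1.

S0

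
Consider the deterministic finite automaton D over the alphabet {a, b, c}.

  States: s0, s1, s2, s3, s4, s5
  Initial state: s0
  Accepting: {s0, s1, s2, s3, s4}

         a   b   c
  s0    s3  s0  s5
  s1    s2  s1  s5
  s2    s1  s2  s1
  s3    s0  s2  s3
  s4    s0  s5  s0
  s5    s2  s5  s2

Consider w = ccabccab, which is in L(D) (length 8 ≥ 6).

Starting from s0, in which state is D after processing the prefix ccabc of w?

State sequence: s0 -c-> s5 -c-> s2 -a-> s1 -b-> s1 -c-> s5

After reading 5 characters, D is in state s5.

s5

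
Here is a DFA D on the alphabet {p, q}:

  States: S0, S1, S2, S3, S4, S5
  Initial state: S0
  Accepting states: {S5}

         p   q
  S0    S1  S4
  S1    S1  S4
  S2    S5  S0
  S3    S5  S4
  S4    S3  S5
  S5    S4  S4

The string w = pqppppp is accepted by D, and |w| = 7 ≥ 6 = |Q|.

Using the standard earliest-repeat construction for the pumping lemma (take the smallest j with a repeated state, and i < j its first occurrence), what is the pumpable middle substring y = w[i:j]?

Run of D on w = p q p p p p p:
  step 0: S0  (start)
  step 1: S1  (read p: S0→S1)
  step 2: S4  (read q: S1→S4)
  step 3: S3  (read p: S4→S3)
  step 4: S5  (read p: S3→S5)
  step 5: S4  (read p: S5→S4)   ← first repeat (S4 seen earlier)
  step 6: S3  (read p: S4→S3)
  step 7: S5  (read p: S3→S5)

So i = 2, j = 5, giving x = w[0:2] = pq, y = w[2:5] = ppp, z = w[5:7] = pp.
Check: |xy| = 5 ≤ 6 and |y| = 3 ≥ 1. Reading y takes D from S4 back to S4, so every xyⁱz is accepted.
The DFA has 6 states, so the proof of the pumping lemma guarantees a repeated state among the first 6+1 visited; the segment between the two visits is the pumpable y.

ppp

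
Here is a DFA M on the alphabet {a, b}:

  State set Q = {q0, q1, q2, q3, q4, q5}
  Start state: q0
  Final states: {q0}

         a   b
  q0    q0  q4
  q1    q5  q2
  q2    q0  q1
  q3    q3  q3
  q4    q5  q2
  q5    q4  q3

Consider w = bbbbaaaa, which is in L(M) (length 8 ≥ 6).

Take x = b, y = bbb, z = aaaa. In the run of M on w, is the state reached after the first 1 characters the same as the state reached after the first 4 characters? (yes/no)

Run of M on the first 4 characters of w = b b b b:
  step 0: q0  (start)
  step 1: q4  (read b: q0→q4)
  step 2: q2  (read b: q4→q2)
  step 3: q1  (read b: q2→q1)
  step 4: q2  (read b: q1→q2)

After x (step 1): q4. After xy (step 4): q2.
They differ (q4 ≠ q2), so y is not a cycle from the state after x; this split is not the one the pumping-lemma construction produces, and pumping y need not keep the string in L(M).

no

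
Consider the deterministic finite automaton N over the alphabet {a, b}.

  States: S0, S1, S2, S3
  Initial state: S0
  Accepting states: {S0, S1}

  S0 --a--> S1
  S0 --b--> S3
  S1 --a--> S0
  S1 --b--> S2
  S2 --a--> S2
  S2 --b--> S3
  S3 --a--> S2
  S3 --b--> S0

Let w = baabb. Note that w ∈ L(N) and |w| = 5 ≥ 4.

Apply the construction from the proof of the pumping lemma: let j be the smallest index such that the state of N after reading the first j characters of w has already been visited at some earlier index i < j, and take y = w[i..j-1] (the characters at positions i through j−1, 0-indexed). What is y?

State sequence: S0 -b-> S3 -a-> S2 -a-> S2 -b-> S3 -b-> S0
First repeat at step 3: S2 was already visited.

So i = 2, j = 3, giving x = w[0:2] = ba, y = w[2:3] = a, z = w[3:5] = bb.
Check: |xy| = 3 ≤ 4 and |y| = 1 ≥ 1. Reading y takes N from S2 back to S2, so every xyⁱz is accepted.
The DFA has 4 states, so the proof of the pumping lemma guarantees a repeated state among the first 4+1 visited; the segment between the two visits is the pumpable y.

a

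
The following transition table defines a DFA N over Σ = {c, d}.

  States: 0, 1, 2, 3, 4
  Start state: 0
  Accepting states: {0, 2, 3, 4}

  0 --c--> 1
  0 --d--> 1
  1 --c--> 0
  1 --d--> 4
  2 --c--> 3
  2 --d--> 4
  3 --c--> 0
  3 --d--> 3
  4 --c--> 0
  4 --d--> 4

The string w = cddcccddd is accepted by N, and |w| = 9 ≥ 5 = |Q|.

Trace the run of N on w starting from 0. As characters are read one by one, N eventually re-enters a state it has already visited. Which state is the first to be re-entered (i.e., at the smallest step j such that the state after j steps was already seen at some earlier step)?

State sequence: 0 -c-> 1 -d-> 4 -d-> 4 -c-> 0 -c-> 1 -c-> 0 -d-> 1 -d-> 4 -d-> 4
First repeat at step 3: 4 was already visited.

The earliest repeat is at step j = 3: N is in 4, which it already visited at step i = 2.
With |Q| = 5, pigeonhole forces a state repeat no later than step 5; the substring read between the first and second visits to that state can be pumped.

4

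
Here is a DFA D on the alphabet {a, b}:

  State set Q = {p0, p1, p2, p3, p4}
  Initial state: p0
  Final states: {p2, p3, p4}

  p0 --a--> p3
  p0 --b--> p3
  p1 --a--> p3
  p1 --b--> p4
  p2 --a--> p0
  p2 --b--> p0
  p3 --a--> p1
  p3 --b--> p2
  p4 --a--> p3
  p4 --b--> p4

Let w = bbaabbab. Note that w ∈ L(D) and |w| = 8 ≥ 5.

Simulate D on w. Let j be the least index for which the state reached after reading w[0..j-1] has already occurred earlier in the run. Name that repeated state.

p0

State sequence: p0 -b-> p3 -b-> p2 -a-> p0 -a-> p3 -b-> p2 -b-> p0 -a-> p3 -b-> p2
First repeat at step 3: p0 was already visited.

The earliest repeat is at step j = 3: D is in p0, which it already visited at step i = 0.
With |Q| = 5, pigeonhole forces a state repeat no later than step 5; the substring read between the first and second visits to that state can be pumped.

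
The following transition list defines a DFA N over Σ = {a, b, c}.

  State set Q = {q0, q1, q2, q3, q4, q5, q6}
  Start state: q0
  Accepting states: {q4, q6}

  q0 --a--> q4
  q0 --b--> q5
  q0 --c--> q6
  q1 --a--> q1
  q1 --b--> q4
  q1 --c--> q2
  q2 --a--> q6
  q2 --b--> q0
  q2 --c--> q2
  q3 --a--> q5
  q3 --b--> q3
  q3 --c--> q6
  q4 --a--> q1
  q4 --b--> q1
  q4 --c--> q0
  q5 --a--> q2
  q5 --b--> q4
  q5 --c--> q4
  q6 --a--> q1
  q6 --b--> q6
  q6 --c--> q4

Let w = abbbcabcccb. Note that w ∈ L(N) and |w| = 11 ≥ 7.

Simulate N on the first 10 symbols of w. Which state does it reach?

State sequence: q0 -a-> q4 -b-> q1 -b-> q4 -b-> q1 -c-> q2 -a-> q6 -b-> q6 -c-> q4 -c-> q0 -c-> q6

After reading 10 characters, N is in state q6.

q6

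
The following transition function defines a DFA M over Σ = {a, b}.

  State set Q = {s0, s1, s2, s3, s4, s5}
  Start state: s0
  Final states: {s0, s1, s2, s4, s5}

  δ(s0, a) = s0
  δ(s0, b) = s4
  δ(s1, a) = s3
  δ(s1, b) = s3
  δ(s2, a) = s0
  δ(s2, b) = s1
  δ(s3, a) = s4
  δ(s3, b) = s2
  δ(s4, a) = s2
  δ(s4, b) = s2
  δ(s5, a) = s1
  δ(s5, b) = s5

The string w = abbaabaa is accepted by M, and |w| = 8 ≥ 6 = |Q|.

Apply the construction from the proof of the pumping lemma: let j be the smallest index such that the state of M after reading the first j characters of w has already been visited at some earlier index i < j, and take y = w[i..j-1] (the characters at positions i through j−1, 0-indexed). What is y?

a

Run of M on w = a b b a a b a a:
  step 0: s0  (start)
  step 1: s0  (read a: s0→s0)   ← first repeat (s0 seen earlier)
  step 2: s4  (read b: s0→s4)
  step 3: s2  (read b: s4→s2)
  step 4: s0  (read a: s2→s0)
  step 5: s0  (read a: s0→s0)
  step 6: s4  (read b: s0→s4)
  step 7: s2  (read a: s4→s2)
  step 8: s0  (read a: s2→s0)

So i = 0, j = 1, giving x = w[0:0] = ε, y = w[0:1] = a, z = w[1:8] = bbaabaa.
Check: |xy| = 1 ≤ 6 and |y| = 1 ≥ 1. Reading y takes M from s0 back to s0, so every xyⁱz is accepted.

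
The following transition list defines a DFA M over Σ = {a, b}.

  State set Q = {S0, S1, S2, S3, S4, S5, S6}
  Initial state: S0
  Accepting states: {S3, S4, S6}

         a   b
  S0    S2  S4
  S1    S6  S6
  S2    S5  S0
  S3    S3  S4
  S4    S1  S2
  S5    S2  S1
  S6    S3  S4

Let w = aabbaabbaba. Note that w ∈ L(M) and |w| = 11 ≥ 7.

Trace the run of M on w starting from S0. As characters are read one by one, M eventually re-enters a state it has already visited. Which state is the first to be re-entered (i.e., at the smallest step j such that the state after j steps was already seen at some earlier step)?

S3

Run of M on w = a a b b a a b b a b a:
  step 0: S0  (start)
  step 1: S2  (read a: S0→S2)
  step 2: S5  (read a: S2→S5)
  step 3: S1  (read b: S5→S1)
  step 4: S6  (read b: S1→S6)
  step 5: S3  (read a: S6→S3)
  step 6: S3  (read a: S3→S3)   ← first repeat (S3 seen earlier)
  step 7: S4  (read b: S3→S4)
  step 8: S2  (read b: S4→S2)
  step 9: S5  (read a: S2→S5)
  step 10: S1  (read b: S5→S1)
  step 11: S6  (read a: S1→S6)

The earliest repeat is at step j = 6: M is in S3, which it already visited at step i = 5.
The DFA has 7 states, so the proof of the pumping lemma guarantees a repeated state among the first 7+1 visited; the segment between the two visits is the pumpable y.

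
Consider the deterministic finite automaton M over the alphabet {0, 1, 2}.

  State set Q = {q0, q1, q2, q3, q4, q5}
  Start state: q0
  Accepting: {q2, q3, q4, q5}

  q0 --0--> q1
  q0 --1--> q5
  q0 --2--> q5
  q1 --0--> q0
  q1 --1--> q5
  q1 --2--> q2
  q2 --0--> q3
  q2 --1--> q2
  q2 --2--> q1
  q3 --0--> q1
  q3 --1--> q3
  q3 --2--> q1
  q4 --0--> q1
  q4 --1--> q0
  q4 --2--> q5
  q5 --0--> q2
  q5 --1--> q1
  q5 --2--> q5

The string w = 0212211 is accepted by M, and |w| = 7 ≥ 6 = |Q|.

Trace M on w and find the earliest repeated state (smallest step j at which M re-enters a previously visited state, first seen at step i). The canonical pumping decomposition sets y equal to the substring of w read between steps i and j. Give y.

Run of M on w = 0 2 1 2 2 1 1:
  step 0: q0  (start)
  step 1: q1  (read 0: q0→q1)
  step 2: q2  (read 2: q1→q2)
  step 3: q2  (read 1: q2→q2)   ← first repeat (q2 seen earlier)
  step 4: q1  (read 2: q2→q1)
  step 5: q2  (read 2: q1→q2)
  step 6: q2  (read 1: q2→q2)
  step 7: q2  (read 1: q2→q2)

So i = 2, j = 3, giving x = w[0:2] = 02, y = w[2:3] = 1, z = w[3:7] = 2211.
Check: |xy| = 3 ≤ 6 and |y| = 1 ≥ 1. Reading y takes M from q2 back to q2, so every xyⁱz is accepted.
Pumping length from the standard proof: p = 6 (the number of states). The repeated state found above gives |xy| = j ≤ 6 and |y| = j − i ≥ 1.

1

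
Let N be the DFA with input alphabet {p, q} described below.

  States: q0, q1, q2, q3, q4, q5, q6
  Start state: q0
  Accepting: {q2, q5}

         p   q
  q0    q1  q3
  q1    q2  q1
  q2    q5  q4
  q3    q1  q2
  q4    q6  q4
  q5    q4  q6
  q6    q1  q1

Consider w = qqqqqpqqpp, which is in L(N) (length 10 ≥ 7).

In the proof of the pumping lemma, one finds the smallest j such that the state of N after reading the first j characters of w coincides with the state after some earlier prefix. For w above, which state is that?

State sequence: q0 -q-> q3 -q-> q2 -q-> q4 -q-> q4 -q-> q4 -p-> q6 -q-> q1 -q-> q1 -p-> q2 -p-> q5
First repeat at step 4: q4 was already visited.

The earliest repeat is at step j = 4: N is in q4, which it already visited at step i = 3.
Pumping length from the standard proof: p = 7 (the number of states). The repeated state found above gives |xy| = j ≤ 7 and |y| = j − i ≥ 1.

q4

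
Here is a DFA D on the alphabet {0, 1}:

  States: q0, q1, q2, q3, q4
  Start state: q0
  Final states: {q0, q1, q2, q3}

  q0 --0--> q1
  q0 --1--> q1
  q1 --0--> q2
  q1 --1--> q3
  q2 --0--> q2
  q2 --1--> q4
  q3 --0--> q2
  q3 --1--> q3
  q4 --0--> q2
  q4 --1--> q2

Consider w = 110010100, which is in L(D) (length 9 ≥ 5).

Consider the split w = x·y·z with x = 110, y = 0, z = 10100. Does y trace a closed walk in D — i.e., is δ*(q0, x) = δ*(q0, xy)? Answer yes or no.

Run of D on the first 4 characters of w = 1 1 0 0:
  step 0: q0  (start)
  step 1: q1  (read 1: q0→q1)
  step 2: q3  (read 1: q1→q3)
  step 3: q2  (read 0: q3→q2)
  step 4: q2  (read 0: q2→q2)

After x (step 3): q2. After xy (step 4): q2.
They match, so y = 0 drives D around a cycle from q2 back to itself; pumping y any number of times keeps D in q2 before reading z, and xyⁱz ∈ L(D) for every i ≥ 0.

yes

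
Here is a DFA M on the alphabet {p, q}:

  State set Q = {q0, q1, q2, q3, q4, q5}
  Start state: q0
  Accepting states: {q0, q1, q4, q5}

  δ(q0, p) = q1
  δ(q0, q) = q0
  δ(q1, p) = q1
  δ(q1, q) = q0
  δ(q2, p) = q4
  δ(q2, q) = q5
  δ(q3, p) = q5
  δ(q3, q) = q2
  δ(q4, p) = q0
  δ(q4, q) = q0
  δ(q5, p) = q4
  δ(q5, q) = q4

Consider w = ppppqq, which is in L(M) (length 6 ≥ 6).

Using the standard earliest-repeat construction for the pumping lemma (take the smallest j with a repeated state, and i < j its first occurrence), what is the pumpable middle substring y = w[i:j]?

Run of M on w = p p p p q q:
  step 0: q0  (start)
  step 1: q1  (read p: q0→q1)
  step 2: q1  (read p: q1→q1)   ← first repeat (q1 seen earlier)
  step 3: q1  (read p: q1→q1)
  step 4: q1  (read p: q1→q1)
  step 5: q0  (read q: q1→q0)
  step 6: q0  (read q: q0→q0)

So i = 1, j = 2, giving x = w[0:1] = p, y = w[1:2] = p, z = w[2:6] = ppqq.
Check: |xy| = 2 ≤ 6 and |y| = 1 ≥ 1. Reading y takes M from q1 back to q1, so every xyⁱz is accepted.

p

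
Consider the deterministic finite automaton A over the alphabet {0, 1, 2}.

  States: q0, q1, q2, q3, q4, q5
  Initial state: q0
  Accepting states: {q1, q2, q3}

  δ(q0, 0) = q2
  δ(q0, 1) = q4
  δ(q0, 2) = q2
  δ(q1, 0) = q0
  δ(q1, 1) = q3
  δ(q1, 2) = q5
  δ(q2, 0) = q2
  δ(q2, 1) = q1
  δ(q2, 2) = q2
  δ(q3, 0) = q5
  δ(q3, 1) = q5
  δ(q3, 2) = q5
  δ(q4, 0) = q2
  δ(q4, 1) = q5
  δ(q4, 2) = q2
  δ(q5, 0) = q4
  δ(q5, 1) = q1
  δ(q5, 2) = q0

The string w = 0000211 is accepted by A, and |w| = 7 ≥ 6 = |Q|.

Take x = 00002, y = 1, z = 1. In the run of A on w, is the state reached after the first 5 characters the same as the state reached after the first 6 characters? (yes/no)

no

Run of A on the first 6 characters of w = 0 0 0 0 2 1:
  step 0: q0  (start)
  step 1: q2  (read 0: q0→q2)
  step 2: q2  (read 0: q2→q2)
  step 3: q2  (read 0: q2→q2)
  step 4: q2  (read 0: q2→q2)
  step 5: q2  (read 2: q2→q2)
  step 6: q1  (read 1: q2→q1)

After x (step 5): q2. After xy (step 6): q1.
They differ (q2 ≠ q1), so y is not a cycle from the state after x; this split is not the one the pumping-lemma construction produces, and pumping y need not keep the string in L(A).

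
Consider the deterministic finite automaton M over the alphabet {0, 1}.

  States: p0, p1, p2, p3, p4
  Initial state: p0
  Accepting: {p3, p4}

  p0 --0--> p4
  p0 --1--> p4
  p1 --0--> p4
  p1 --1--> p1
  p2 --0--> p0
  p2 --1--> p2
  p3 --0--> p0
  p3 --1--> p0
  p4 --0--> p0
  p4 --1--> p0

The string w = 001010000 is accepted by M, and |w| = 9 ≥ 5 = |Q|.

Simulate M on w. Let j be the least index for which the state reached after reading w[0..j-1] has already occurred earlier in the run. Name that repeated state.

p0

State sequence: p0 -0-> p4 -0-> p0 -1-> p4 -0-> p0 -1-> p4 -0-> p0 -0-> p4 -0-> p0 -0-> p4
First repeat at step 2: p0 was already visited.

The earliest repeat is at step j = 2: M is in p0, which it already visited at step i = 0.
Pumping length from the standard proof: p = 5 (the number of states). The repeated state found above gives |xy| = j ≤ 5 and |y| = j − i ≥ 1.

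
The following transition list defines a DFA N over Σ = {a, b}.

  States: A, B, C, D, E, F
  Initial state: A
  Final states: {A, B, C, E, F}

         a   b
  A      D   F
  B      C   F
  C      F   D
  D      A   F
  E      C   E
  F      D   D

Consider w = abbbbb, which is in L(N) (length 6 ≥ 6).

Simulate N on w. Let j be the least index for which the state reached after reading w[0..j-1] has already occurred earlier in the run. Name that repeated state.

D

Run of N on w = a b b b b b:
  step 0: A  (start)
  step 1: D  (read a: A→D)
  step 2: F  (read b: D→F)
  step 3: D  (read b: F→D)   ← first repeat (D seen earlier)
  step 4: F  (read b: D→F)
  step 5: D  (read b: F→D)
  step 6: F  (read b: D→F)

The earliest repeat is at step j = 3: N is in D, which it already visited at step i = 1.
Since N has 6 states, any run of length ≥ 6 visits 6+1 states, so by pigeonhole some state repeats within the first 6 steps — that repeat gives the pumpable loop.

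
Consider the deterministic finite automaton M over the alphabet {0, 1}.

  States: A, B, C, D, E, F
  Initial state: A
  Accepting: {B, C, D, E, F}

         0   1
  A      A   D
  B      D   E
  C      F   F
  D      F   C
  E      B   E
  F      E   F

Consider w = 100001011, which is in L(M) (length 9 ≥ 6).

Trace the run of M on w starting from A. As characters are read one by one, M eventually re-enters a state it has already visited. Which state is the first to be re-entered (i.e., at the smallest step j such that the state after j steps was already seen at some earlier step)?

Run of M on w = 1 0 0 0 0 1 0 1 1:
  step 0: A  (start)
  step 1: D  (read 1: A→D)
  step 2: F  (read 0: D→F)
  step 3: E  (read 0: F→E)
  step 4: B  (read 0: E→B)
  step 5: D  (read 0: B→D)   ← first repeat (D seen earlier)
  step 6: C  (read 1: D→C)
  step 7: F  (read 0: C→F)
  step 8: F  (read 1: F→F)
  step 9: F  (read 1: F→F)

The earliest repeat is at step j = 5: M is in D, which it already visited at step i = 1.
Pumping length from the standard proof: p = 6 (the number of states). The repeated state found above gives |xy| = j ≤ 6 and |y| = j − i ≥ 1.

D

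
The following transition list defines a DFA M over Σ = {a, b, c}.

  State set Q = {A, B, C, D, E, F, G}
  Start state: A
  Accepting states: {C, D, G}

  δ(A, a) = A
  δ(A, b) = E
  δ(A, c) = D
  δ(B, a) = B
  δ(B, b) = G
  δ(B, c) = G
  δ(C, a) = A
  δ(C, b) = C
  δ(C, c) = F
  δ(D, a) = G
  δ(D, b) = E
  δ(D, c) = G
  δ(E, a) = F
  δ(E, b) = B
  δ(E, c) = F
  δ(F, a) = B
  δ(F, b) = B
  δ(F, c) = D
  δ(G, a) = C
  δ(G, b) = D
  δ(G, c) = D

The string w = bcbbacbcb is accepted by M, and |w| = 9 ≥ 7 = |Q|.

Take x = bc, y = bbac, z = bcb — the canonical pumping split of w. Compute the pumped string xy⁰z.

xy⁰z = xz = bc·bcb = bcbcb.
Reading y = bbac takes M from F back to F, so after x the machine is still in F, and z then leads to the accepting state D. Hence bcbcb ∈ L(M).

bcbcb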